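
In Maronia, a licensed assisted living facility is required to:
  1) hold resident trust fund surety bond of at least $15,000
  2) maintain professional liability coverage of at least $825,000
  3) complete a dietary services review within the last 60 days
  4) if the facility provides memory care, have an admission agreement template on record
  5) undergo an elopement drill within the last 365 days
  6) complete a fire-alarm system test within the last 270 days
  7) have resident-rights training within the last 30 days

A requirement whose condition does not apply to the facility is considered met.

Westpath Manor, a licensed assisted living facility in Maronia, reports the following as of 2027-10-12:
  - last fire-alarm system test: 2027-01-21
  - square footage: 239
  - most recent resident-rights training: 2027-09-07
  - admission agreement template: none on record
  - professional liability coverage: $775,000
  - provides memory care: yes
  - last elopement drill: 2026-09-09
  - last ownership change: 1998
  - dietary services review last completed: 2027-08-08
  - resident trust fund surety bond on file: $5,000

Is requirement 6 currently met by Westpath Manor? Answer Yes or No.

6. fire-alarm system test 264 days ago vs limit 270 → met

Yes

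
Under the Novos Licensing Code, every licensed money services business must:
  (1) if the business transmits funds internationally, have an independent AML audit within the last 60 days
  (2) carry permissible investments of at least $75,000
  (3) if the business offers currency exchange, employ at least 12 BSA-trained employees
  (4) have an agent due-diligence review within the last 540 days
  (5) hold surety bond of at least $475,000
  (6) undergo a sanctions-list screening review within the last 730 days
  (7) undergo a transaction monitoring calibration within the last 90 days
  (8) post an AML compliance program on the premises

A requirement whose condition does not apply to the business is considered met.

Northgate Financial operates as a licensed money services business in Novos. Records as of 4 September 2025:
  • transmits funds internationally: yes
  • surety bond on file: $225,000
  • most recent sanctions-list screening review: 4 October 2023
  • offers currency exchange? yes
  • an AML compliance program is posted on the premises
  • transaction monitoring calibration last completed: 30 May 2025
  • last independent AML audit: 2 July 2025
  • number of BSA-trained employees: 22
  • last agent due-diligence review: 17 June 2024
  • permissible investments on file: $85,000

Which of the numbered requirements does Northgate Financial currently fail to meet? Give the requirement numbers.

1. condition 'transmits funds internationally' holds; independent AML audit 64 days ago vs limit 60 → not met
2. permissible investments $85,000 ≥ $75,000 → met
3. condition 'offers currency exchange' holds; BSA-trained employees 22 ≥ 12 → met
4. agent due-diligence review 444 days ago vs limit 540 → met
5. surety bond $225,000 < $475,000 → not met
6. sanctions-list screening review 701 days ago vs limit 730 → met
7. transaction monitoring calibration 97 days ago vs limit 90 → not met
8. AML compliance program present → met
Not met: 1, 5, 7

1, 5, 7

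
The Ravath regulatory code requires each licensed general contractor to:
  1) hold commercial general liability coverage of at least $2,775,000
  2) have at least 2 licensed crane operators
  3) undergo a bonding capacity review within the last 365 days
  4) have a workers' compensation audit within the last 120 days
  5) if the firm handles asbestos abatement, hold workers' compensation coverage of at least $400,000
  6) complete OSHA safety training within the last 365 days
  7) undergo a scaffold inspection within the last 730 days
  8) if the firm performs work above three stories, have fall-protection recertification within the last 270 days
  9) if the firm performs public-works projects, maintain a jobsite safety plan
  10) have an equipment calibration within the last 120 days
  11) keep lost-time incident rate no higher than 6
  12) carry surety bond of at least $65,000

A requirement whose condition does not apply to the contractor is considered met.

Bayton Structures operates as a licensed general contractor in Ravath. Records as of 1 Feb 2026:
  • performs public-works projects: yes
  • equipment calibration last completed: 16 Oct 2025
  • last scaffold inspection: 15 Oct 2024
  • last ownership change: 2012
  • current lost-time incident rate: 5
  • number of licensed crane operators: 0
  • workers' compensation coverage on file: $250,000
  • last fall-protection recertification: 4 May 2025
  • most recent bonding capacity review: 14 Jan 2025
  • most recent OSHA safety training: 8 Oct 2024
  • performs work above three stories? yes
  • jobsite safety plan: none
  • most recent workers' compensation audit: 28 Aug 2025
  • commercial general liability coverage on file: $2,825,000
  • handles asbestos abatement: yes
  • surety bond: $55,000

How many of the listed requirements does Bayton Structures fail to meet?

8

1. commercial general liability coverage $2,825,000 ≥ $2,775,000 → met
2. licensed crane operators 0 < 2 → not met
3. bonding capacity review 383 days ago vs limit 365 → not met
4. workers' compensation audit 157 days ago vs limit 120 → not met
5. condition 'handles asbestos abatement' holds; workers' compensation coverage $250,000 < $400,000 → not met
6. OSHA safety training 481 days ago vs limit 365 → not met
7. scaffold inspection 474 days ago vs limit 730 → met
8. condition 'performs work above three stories' holds; fall-protection recertification 273 days ago vs limit 270 → not met
9. condition 'performs public-works projects' holds; jobsite safety plan absent → not met
10. equipment calibration 108 days ago vs limit 120 → met
11. lost-time incident rate 5 ≤ 6 → met
12. surety bond $55,000 < $65,000 → not met
Not met: 8 of 12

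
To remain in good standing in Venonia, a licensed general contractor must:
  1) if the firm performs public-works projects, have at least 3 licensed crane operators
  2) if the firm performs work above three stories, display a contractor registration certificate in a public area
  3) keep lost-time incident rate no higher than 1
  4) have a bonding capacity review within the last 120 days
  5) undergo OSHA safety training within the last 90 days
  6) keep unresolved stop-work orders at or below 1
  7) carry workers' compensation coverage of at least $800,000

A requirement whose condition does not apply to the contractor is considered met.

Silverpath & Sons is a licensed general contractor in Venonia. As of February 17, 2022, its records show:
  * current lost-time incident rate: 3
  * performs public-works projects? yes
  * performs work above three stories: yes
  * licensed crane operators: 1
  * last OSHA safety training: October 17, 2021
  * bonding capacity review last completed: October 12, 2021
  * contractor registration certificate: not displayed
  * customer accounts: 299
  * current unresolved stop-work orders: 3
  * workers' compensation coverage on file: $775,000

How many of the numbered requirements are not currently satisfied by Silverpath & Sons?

7

1. condition 'performs public-works projects' holds; licensed crane operators 1 < 3 → not met
2. condition 'performs work above three stories' holds; contractor registration certificate absent → not met
3. lost-time incident rate 3 > 1 → not met
4. bonding capacity review 128 days ago vs limit 120 → not met
5. OSHA safety training 123 days ago vs limit 90 → not met
6. unresolved stop-work orders 3 > 1 → not met
7. workers' compensation coverage $775,000 < $800,000 → not met
Not met: 7 of 7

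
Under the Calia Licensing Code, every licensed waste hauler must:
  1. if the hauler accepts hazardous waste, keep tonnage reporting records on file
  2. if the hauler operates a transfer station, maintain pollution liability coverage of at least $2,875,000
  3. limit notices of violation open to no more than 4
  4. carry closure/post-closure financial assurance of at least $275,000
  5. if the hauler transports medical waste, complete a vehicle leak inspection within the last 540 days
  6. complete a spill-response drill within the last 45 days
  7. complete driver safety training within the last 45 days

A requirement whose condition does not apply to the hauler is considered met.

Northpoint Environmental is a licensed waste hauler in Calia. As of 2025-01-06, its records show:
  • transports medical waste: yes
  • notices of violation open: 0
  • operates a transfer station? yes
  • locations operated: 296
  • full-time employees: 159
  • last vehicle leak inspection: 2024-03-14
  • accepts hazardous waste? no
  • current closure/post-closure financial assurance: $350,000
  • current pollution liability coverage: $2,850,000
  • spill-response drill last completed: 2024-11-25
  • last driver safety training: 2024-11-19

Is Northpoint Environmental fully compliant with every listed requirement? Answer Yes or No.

No

1. condition 'accepts hazardous waste' does not hold → requirement n/a → met
2. condition 'operates a transfer station' holds; pollution liability coverage $2,850,000 < $2,875,000 → not met
3. notices of violation open 0 ≤ 4 → met
4. closure/post-closure financial assurance $350,000 ≥ $275,000 → met
5. condition 'transports medical waste' holds; vehicle leak inspection 298 days ago vs limit 540 → met
6. spill-response drill 42 days ago vs limit 45 → met
7. driver safety training 48 days ago vs limit 45 → not met
Not met: 2, 7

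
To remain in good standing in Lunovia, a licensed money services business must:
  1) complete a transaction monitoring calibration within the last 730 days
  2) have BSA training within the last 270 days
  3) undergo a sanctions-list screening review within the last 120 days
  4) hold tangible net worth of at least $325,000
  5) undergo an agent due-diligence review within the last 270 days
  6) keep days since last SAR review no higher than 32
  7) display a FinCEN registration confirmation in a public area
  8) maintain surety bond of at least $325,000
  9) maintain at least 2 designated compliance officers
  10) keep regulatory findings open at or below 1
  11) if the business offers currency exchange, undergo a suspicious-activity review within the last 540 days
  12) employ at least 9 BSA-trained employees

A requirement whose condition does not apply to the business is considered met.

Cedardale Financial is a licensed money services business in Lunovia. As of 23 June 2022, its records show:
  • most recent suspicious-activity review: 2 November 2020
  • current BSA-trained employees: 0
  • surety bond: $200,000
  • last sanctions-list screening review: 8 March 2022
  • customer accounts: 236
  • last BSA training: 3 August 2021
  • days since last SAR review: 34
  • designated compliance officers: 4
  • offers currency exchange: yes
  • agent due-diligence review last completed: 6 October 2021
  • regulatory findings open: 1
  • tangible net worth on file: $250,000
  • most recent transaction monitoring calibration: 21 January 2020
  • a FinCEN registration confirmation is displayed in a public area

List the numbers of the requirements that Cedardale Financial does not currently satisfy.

1. transaction monitoring calibration 884 days ago vs limit 730 → not met
2. BSA training 324 days ago vs limit 270 → not met
3. sanctions-list screening review 107 days ago vs limit 120 → met
4. tangible net worth $250,000 < $325,000 → not met
5. agent due-diligence review 260 days ago vs limit 270 → met
6. days since last SAR review 34 > 32 → not met
7. FinCEN registration confirmation present → met
8. surety bond $200,000 < $325,000 → not met
9. designated compliance officers 4 ≥ 2 → met
10. regulatory findings open 1 ≤ 1 → met
11. condition 'offers currency exchange' holds; suspicious-activity review 598 days ago vs limit 540 → not met
12. BSA-trained employees 0 < 9 → not met
Not met: 1, 2, 4, 6, 8, 11, 12

1, 2, 4, 6, 8, 11, 12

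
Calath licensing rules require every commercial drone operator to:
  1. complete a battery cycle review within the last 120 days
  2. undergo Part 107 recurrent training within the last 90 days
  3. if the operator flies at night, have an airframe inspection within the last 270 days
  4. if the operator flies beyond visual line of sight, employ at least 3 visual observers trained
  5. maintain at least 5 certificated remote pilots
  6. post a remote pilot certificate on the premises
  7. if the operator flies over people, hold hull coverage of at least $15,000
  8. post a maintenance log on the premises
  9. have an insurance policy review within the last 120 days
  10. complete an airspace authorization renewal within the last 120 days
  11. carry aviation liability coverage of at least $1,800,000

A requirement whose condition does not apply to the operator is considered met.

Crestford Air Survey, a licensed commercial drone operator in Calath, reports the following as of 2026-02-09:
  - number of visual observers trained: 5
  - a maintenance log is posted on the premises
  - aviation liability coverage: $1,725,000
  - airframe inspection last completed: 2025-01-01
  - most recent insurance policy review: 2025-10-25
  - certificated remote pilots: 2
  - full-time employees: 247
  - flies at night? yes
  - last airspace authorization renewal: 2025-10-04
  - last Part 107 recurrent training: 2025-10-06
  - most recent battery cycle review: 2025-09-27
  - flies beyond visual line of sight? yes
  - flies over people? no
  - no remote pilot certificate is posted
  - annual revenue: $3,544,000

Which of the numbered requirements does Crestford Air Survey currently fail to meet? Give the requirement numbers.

1, 2, 3, 5, 6, 10, 11

1. battery cycle review 135 days ago vs limit 120 → not met
2. Part 107 recurrent training 126 days ago vs limit 90 → not met
3. condition 'flies at night' holds; airframe inspection 404 days ago vs limit 270 → not met
4. condition 'flies beyond visual line of sight' holds; visual observers trained 5 ≥ 3 → met
5. certificated remote pilots 2 < 5 → not met
6. remote pilot certificate absent → not met
7. condition 'flies over people' does not hold → requirement n/a → met
8. maintenance log present → met
9. insurance policy review 107 days ago vs limit 120 → met
10. airspace authorization renewal 128 days ago vs limit 120 → not met
11. aviation liability coverage $1,725,000 < $1,800,000 → not met
Not met: 1, 2, 3, 5, 6, 10, 11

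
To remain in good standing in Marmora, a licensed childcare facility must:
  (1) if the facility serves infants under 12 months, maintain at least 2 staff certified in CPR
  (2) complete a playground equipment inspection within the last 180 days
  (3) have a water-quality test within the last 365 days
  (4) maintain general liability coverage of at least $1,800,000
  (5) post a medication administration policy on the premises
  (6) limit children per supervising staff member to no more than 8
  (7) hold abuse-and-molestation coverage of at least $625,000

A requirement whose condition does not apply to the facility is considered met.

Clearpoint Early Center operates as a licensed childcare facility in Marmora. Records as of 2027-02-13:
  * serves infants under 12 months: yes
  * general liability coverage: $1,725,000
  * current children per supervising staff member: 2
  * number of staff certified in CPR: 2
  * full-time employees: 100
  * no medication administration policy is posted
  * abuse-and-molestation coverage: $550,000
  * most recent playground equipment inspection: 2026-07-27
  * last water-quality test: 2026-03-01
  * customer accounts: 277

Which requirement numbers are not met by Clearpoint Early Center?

2, 4, 5, 7

1. condition 'serves infants under 12 months' holds; staff certified in CPR 2 ≥ 2 → met
2. playground equipment inspection 201 days ago vs limit 180 → not met
3. water-quality test 349 days ago vs limit 365 → met
4. general liability coverage $1,725,000 < $1,800,000 → not met
5. medication administration policy absent → not met
6. children per supervising staff member 2 ≤ 8 → met
7. abuse-and-molestation coverage $550,000 < $625,000 → not met
Not met: 2, 4, 5, 7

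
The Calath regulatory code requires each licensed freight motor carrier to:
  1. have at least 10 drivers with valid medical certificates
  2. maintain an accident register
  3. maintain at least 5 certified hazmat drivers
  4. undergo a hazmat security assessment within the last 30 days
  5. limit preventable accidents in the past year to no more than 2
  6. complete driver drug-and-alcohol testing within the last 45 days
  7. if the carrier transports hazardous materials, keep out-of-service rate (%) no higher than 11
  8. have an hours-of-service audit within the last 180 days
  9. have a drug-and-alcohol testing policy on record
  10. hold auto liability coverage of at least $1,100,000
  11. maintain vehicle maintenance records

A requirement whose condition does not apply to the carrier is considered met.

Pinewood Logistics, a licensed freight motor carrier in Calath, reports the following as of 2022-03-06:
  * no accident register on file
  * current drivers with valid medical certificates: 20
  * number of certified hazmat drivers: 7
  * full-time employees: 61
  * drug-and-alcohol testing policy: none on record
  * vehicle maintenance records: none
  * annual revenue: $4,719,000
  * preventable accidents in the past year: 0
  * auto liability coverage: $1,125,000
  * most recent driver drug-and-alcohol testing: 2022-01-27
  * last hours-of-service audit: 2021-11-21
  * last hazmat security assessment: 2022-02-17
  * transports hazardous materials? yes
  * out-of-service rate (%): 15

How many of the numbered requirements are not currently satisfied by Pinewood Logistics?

1. drivers with valid medical certificates 20 ≥ 10 → met
2. accident register absent → not met
3. certified hazmat drivers 7 ≥ 5 → met
4. hazmat security assessment 17 days ago vs limit 30 → met
5. preventable accidents in the past year 0 ≤ 2 → met
6. driver drug-and-alcohol testing 38 days ago vs limit 45 → met
7. condition 'transports hazardous materials' holds; out-of-service rate (%) 15 > 11 → not met
8. hours-of-service audit 105 days ago vs limit 180 → met
9. drug-and-alcohol testing policy absent → not met
10. auto liability coverage $1,125,000 ≥ $1,100,000 → met
11. vehicle maintenance records absent → not met
Not met: 4 of 11

4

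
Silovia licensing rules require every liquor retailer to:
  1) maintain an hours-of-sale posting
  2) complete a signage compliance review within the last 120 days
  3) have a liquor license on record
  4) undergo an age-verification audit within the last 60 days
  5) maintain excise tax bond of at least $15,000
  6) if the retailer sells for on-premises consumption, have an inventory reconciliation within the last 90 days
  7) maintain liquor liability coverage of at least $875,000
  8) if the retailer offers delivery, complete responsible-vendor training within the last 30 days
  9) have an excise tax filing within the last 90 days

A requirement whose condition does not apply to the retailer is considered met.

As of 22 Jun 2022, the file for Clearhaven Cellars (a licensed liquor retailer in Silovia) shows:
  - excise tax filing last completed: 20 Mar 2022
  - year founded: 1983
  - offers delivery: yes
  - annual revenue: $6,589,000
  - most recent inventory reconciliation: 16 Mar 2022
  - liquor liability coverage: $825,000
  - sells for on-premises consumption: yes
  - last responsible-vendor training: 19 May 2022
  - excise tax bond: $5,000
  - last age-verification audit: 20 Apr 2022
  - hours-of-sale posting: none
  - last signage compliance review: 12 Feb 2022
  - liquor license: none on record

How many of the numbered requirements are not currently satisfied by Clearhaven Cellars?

1. hours-of-sale posting absent → not met
2. signage compliance review 130 days ago vs limit 120 → not met
3. liquor license absent → not met
4. age-verification audit 63 days ago vs limit 60 → not met
5. excise tax bond $5,000 < $15,000 → not met
6. condition 'sells for on-premises consumption' holds; inventory reconciliation 98 days ago vs limit 90 → not met
7. liquor liability coverage $825,000 < $875,000 → not met
8. condition 'offers delivery' holds; responsible-vendor training 34 days ago vs limit 30 → not met
9. excise tax filing 94 days ago vs limit 90 → not met
Not met: 9 of 9

9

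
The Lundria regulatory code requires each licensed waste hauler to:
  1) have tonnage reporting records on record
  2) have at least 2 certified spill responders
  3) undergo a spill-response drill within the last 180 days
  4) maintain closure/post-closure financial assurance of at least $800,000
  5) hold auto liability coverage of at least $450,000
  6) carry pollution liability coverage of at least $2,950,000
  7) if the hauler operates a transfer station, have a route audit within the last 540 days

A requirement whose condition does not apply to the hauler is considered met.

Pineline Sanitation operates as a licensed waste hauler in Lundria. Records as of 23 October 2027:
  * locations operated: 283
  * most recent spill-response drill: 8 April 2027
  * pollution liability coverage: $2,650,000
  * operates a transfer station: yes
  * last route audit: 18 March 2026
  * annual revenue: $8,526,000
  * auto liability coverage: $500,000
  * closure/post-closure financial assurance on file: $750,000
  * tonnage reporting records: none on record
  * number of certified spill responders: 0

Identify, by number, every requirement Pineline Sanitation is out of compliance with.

1, 2, 3, 4, 6, 7

1. tonnage reporting records absent → not met
2. certified spill responders 0 < 2 → not met
3. spill-response drill 198 days ago vs limit 180 → not met
4. closure/post-closure financial assurance $750,000 < $800,000 → not met
5. auto liability coverage $500,000 ≥ $450,000 → met
6. pollution liability coverage $2,650,000 < $2,950,000 → not met
7. condition 'operates a transfer station' holds; route audit 584 days ago vs limit 540 → not met
Not met: 1, 2, 3, 4, 6, 7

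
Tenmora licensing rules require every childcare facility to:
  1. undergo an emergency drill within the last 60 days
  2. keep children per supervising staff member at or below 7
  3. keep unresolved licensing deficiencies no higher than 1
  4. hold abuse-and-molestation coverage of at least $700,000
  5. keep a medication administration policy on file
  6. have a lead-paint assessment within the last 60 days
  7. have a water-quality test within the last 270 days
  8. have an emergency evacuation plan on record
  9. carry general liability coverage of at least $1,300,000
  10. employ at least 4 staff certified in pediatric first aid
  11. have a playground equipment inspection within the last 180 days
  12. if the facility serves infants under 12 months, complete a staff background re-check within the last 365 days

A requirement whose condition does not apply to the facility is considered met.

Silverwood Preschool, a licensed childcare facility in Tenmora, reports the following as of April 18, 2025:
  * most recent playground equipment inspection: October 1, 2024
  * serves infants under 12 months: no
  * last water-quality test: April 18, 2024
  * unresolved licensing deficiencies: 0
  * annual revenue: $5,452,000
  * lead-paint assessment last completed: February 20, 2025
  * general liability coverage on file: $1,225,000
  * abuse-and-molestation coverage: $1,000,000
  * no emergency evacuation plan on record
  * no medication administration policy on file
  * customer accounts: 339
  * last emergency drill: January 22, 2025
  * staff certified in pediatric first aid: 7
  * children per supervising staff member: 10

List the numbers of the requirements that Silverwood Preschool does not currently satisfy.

1. emergency drill 86 days ago vs limit 60 → not met
2. children per supervising staff member 10 > 7 → not met
3. unresolved licensing deficiencies 0 ≤ 1 → met
4. abuse-and-molestation coverage $1,000,000 ≥ $700,000 → met
5. medication administration policy absent → not met
6. lead-paint assessment 57 days ago vs limit 60 → met
7. water-quality test 365 days ago vs limit 270 → not met
8. emergency evacuation plan absent → not met
9. general liability coverage $1,225,000 < $1,300,000 → not met
10. staff certified in pediatric first aid 7 ≥ 4 → met
11. playground equipment inspection 199 days ago vs limit 180 → not met
12. condition 'serves infants under 12 months' does not hold → requirement n/a → met
Not met: 1, 2, 5, 7, 8, 9, 11

1, 2, 5, 7, 8, 9, 11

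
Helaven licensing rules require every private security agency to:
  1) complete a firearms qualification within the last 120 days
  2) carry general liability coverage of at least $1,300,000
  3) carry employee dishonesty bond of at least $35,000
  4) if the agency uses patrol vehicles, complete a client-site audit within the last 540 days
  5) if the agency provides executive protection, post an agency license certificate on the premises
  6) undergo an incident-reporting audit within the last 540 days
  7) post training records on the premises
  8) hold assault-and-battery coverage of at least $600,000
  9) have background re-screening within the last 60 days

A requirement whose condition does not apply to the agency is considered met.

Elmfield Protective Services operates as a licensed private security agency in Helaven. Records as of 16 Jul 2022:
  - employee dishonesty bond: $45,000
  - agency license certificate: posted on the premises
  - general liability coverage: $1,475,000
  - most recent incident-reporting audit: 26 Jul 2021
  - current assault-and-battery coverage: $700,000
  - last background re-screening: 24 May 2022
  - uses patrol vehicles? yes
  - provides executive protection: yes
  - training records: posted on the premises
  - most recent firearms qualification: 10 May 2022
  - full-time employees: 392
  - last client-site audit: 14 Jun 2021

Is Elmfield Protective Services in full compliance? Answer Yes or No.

Yes

1. firearms qualification 67 days ago vs limit 120 → met
2. general liability coverage $1,475,000 ≥ $1,300,000 → met
3. employee dishonesty bond $45,000 ≥ $35,000 → met
4. condition 'uses patrol vehicles' holds; client-site audit 397 days ago vs limit 540 → met
5. condition 'provides executive protection' holds; agency license certificate present → met
6. incident-reporting audit 355 days ago vs limit 540 → met
7. training records present → met
8. assault-and-battery coverage $700,000 ≥ $600,000 → met
9. background re-screening 53 days ago vs limit 60 → met
All met.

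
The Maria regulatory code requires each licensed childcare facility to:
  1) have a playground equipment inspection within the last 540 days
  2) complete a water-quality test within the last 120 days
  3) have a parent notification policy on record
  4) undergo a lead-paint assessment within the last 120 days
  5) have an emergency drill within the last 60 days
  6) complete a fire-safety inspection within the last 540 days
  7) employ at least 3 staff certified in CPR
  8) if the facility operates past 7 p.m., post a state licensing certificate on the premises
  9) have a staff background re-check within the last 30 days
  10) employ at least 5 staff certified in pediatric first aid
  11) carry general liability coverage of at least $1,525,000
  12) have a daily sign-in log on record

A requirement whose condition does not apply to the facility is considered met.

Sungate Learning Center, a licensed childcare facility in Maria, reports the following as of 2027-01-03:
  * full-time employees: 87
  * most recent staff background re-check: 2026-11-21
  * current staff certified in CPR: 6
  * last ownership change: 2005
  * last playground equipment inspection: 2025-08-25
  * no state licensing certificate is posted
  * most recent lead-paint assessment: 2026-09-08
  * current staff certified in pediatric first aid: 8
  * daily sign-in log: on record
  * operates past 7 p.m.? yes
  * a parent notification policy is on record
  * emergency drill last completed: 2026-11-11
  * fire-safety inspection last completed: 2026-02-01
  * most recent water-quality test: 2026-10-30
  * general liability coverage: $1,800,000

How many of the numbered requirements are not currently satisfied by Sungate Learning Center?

2

1. playground equipment inspection 496 days ago vs limit 540 → met
2. water-quality test 65 days ago vs limit 120 → met
3. parent notification policy present → met
4. lead-paint assessment 117 days ago vs limit 120 → met
5. emergency drill 53 days ago vs limit 60 → met
6. fire-safety inspection 336 days ago vs limit 540 → met
7. staff certified in CPR 6 ≥ 3 → met
8. condition 'operates past 7 p.m.' holds; state licensing certificate absent → not met
9. staff background re-check 43 days ago vs limit 30 → not met
10. staff certified in pediatric first aid 8 ≥ 5 → met
11. general liability coverage $1,800,000 ≥ $1,525,000 → met
12. daily sign-in log present → met
Not met: 2 of 12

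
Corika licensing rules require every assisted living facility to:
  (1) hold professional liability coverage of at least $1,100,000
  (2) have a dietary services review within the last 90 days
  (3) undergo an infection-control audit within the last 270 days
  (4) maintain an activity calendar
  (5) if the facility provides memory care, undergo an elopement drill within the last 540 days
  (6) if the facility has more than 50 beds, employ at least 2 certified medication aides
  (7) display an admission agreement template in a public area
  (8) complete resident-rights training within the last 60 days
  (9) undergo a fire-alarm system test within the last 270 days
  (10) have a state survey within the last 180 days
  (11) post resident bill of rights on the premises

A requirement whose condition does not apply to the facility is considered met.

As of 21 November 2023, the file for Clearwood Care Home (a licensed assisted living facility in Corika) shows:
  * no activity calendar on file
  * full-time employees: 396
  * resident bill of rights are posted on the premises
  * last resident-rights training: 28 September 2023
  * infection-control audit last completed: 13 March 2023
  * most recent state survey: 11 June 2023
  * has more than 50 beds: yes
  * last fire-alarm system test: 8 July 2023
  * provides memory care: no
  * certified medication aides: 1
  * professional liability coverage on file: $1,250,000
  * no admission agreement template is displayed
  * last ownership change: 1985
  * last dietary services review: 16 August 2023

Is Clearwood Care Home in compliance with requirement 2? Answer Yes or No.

No

2. dietary services review 97 days ago vs limit 90 → not met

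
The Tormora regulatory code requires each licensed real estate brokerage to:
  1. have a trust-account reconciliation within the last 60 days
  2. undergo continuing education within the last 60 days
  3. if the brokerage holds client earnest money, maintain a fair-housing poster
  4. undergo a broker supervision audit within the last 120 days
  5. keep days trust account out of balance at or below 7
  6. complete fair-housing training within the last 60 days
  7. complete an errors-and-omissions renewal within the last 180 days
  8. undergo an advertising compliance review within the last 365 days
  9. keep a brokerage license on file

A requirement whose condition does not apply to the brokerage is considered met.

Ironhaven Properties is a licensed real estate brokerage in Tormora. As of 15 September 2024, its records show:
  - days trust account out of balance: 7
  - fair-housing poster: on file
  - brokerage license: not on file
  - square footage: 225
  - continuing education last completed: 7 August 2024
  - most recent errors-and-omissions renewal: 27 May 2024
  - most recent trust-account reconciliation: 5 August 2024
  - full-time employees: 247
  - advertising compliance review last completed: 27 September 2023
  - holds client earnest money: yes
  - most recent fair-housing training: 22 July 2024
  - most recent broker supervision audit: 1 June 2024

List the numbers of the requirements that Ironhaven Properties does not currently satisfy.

1. trust-account reconciliation 41 days ago vs limit 60 → met
2. continuing education 39 days ago vs limit 60 → met
3. condition 'holds client earnest money' holds; fair-housing poster present → met
4. broker supervision audit 106 days ago vs limit 120 → met
5. days trust account out of balance 7 ≤ 7 → met
6. fair-housing training 55 days ago vs limit 60 → met
7. errors-and-omissions renewal 111 days ago vs limit 180 → met
8. advertising compliance review 354 days ago vs limit 365 → met
9. brokerage license absent → not met
Not met: 9

9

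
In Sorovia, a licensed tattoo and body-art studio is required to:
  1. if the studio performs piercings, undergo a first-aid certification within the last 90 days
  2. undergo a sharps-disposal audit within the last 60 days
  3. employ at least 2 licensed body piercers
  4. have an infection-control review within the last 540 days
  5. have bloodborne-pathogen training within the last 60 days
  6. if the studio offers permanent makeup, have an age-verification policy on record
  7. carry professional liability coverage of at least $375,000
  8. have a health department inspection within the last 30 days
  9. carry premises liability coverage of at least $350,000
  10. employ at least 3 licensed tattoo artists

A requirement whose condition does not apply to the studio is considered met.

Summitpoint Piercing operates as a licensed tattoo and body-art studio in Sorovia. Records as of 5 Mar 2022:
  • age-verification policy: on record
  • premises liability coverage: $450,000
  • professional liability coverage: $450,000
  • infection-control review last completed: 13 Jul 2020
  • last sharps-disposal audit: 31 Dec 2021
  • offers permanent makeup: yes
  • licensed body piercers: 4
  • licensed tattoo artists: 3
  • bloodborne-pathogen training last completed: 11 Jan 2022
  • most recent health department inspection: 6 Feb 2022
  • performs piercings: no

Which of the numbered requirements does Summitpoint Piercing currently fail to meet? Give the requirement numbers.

1. condition 'performs piercings' does not hold → requirement n/a → met
2. sharps-disposal audit 64 days ago vs limit 60 → not met
3. licensed body piercers 4 ≥ 2 → met
4. infection-control review 600 days ago vs limit 540 → not met
5. bloodborne-pathogen training 53 days ago vs limit 60 → met
6. condition 'offers permanent makeup' holds; age-verification policy present → met
7. professional liability coverage $450,000 ≥ $375,000 → met
8. health department inspection 27 days ago vs limit 30 → met
9. premises liability coverage $450,000 ≥ $350,000 → met
10. licensed tattoo artists 3 ≥ 3 → met
Not met: 2, 4

2, 4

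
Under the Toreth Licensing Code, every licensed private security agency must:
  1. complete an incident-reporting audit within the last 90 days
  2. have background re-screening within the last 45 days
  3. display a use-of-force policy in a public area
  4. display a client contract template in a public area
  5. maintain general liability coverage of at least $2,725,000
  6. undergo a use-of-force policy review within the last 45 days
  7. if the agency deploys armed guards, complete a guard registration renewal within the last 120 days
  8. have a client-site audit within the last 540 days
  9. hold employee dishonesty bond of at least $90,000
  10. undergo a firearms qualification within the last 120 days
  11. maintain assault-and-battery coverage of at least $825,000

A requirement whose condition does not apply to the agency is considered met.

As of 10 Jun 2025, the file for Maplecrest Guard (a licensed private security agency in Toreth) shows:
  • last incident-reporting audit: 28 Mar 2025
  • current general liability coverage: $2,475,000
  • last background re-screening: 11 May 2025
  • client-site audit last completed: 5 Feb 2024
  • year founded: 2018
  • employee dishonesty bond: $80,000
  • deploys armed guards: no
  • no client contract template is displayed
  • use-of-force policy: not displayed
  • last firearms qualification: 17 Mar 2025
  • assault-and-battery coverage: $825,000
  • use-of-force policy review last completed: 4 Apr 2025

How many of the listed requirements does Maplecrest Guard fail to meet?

1. incident-reporting audit 74 days ago vs limit 90 → met
2. background re-screening 30 days ago vs limit 45 → met
3. use-of-force policy absent → not met
4. client contract template absent → not met
5. general liability coverage $2,475,000 < $2,725,000 → not met
6. use-of-force policy review 67 days ago vs limit 45 → not met
7. condition 'deploys armed guards' does not hold → requirement n/a → met
8. client-site audit 491 days ago vs limit 540 → met
9. employee dishonesty bond $80,000 < $90,000 → not met
10. firearms qualification 85 days ago vs limit 120 → met
11. assault-and-battery coverage $825,000 ≥ $825,000 → met
Not met: 5 of 11

5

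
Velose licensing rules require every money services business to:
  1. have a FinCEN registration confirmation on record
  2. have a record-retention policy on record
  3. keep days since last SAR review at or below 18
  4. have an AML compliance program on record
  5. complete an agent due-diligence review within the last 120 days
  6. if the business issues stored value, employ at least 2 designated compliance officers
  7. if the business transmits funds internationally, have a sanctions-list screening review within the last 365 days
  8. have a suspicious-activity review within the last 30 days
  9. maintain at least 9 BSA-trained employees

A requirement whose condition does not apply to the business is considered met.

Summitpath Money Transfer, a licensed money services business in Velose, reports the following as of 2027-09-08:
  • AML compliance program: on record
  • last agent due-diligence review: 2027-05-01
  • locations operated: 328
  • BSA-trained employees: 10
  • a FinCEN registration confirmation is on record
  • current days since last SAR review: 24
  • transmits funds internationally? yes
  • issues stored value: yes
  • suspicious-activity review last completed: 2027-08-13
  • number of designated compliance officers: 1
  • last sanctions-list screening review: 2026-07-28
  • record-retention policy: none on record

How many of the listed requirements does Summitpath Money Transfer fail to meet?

1. FinCEN registration confirmation present → met
2. record-retention policy absent → not met
3. days since last SAR review 24 > 18 → not met
4. AML compliance program present → met
5. agent due-diligence review 130 days ago vs limit 120 → not met
6. condition 'issues stored value' holds; designated compliance officers 1 < 2 → not met
7. condition 'transmits funds internationally' holds; sanctions-list screening review 407 days ago vs limit 365 → not met
8. suspicious-activity review 26 days ago vs limit 30 → met
9. BSA-trained employees 10 ≥ 9 → met
Not met: 5 of 9

5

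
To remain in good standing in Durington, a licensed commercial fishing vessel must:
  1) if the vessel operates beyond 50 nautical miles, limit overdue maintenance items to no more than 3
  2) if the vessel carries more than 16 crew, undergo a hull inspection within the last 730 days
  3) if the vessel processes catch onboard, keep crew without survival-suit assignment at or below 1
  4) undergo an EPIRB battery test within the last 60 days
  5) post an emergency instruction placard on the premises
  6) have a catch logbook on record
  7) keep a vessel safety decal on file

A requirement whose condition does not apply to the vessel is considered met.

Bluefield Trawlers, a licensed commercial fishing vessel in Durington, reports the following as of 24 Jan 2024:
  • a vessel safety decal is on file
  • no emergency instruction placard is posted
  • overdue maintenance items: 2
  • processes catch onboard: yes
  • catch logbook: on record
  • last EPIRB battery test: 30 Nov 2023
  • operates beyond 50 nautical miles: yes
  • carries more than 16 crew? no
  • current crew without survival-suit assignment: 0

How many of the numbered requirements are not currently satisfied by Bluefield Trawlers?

1

1. condition 'operates beyond 50 nautical miles' holds; overdue maintenance items 2 ≤ 3 → met
2. condition 'carries more than 16 crew' does not hold → requirement n/a → met
3. condition 'processes catch onboard' holds; crew without survival-suit assignment 0 ≤ 1 → met
4. EPIRB battery test 55 days ago vs limit 60 → met
5. emergency instruction placard absent → not met
6. catch logbook present → met
7. vessel safety decal present → met
Not met: 1 of 7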